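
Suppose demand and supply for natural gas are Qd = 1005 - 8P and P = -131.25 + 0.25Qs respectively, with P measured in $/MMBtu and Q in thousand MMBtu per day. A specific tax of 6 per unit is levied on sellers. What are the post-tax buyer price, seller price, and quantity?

Inverting to quantity form: Qs = 525 + 4P.
Sellers keep P_s = P_b - 6 per unit, so supply in terms of the buyer price is Qs = 501 + 4P_b.
Equate demand and the shifted supply: 1005 - 8P_b = 501 + 4P_b, giving 12P_b = 504, so P_b = 42.
Then P_s = 42 - 6 = 36 and Q = 1005 - 8(42) = 669.

P_b = 42, P_s = 36, Q = 669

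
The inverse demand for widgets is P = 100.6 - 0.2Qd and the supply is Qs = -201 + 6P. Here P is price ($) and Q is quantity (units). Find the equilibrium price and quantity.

Rewriting in direct form: Qd = 503 - 5P.
The market clears where 503 - 5P = -201 + 6P. Rearranging, 11P = 704, hence P* = 64.
From the demand curve, Q* = 503 - 5(64) = 183.

P* = 64, Q* = 183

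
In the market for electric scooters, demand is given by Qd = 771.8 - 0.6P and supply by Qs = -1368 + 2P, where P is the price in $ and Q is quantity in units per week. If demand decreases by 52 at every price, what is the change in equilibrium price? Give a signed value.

Set Qd = Qs: 771.8 - 0.6P = -1368 + 2P, so 2139.8 = 2.6P and P* = 823.
Substitute back: Q* = 771.8 - 0.6(823) = 278.
After the shift, demand is Qd = 719.8 - 0.6P.
The new intersection has 2087.8 = 2.6P, i.e. P = 803, Q = 238.
ΔP = 803 - 823 = -20.

ΔP = -20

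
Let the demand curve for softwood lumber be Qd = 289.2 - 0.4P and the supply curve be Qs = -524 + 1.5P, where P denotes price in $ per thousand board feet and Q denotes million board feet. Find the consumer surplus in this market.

Set Qd = Qs: 289.2 - 0.4P = -524 + 1.5P, so 813.2 = 1.9P and P* = 428.
From the demand curve, Q* = 289.2 - 0.4(428) = 118.
Demand choke price (Qd = 0): P = 289.2/0.4 = 723. Consumer surplus = ½ × (723 - 428) × 118 = 17405.

Consumer surplus = 17405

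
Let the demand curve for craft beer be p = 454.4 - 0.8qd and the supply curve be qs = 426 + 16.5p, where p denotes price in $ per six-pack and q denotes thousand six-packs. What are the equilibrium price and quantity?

p* = 8, q* = 558

In direct form, qd = 568 - 1.25p.
Set qd = qs: 568 - 1.25p = 426 + 16.5p, so 142 = 17.75p and p* = 8.
Substitute back: q* = 568 - 1.25(8) = 558.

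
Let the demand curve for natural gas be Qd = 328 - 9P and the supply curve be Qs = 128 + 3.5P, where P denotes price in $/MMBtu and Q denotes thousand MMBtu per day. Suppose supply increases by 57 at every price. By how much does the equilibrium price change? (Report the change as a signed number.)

ΔP = -4.56

At equilibrium Qd = Qs, so 328 - 9P = 128 + 3.5P; collecting terms, 200 = 12.5P and P* = 16.
From the demand curve, Q* = 328 - 9(16) = 184.
After the shift, supply is Qs = 185 + 3.5P.
Re-solving, 12.5P = 143 gives P = 11.44 and Q = 225.04.
ΔP = 11.44 - 16 = -4.56.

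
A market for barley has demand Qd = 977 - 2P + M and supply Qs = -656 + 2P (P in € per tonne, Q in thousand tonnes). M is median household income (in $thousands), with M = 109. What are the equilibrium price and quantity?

With M = 109, demand is Qd = 1086 - 2P.
The market clears where 1086 - 2P = -656 + 2P. Rearranging, 4P = 1742, hence P* = 435.5.
From the demand curve, Q* = 1086 - 2(435.5) = 215.

P* = 435.5, Q* = 215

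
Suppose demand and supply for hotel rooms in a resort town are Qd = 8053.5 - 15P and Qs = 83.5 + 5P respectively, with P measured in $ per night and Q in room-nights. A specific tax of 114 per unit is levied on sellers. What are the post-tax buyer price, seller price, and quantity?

P_b = 427, P_s = 313, Q = 1648.5

With a tax of 114 on sellers, they supply based on the net price P_s = P_b - 114, so Qs = -486.5 + 5P_b.
Set Qd = Qs: 8053.5 - 15P_b = -486.5 + 5P_b, so 8540 = 20P_b and P_b = 427.
Then P_s = 427 - 114 = 313 and Q = 8053.5 - 15(427) = 1648.5.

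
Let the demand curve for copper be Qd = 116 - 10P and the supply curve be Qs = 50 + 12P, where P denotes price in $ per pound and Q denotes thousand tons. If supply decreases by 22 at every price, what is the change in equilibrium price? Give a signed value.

The market clears where 116 - 10P = 50 + 12P. Rearranging, 22P = 66, hence P* = 3.
Substitute back: Q* = 116 - 10(3) = 86.
After the shift, supply is Qs = 28 + 12P.
New equilibrium: 88 = 22P, so P = 4 and Q = 76.
ΔP = 4 - 3 = 1.

ΔP = 1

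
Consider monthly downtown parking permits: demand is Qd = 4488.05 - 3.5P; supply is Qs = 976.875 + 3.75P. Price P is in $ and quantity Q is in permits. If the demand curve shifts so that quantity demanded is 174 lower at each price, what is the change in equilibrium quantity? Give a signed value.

ΔQ = -90

At equilibrium Qd = Qs, so 4488.05 - 3.5P = 976.875 + 3.75P; collecting terms, 3511.175 = 7.25P and P* = 484.3.
Then Q* = 4488.05 - 3.5(484.3) = 2793.
After the shift, demand is Qd = 4314.05 - 3.5P.
New equilibrium: 3337.175 = 7.25P, so P = 460.3 and Q = 2703.
ΔQ = 2703 - 2793 = -90.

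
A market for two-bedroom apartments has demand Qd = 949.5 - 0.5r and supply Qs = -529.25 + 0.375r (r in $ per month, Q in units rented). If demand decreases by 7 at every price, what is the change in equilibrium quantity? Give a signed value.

At equilibrium Qd = Qs, so 949.5 - 0.5r = -529.25 + 0.375r; collecting terms, 1478.75 = 0.875r and r* = 1690.
Then Q* = 949.5 - 0.5(1690) = 104.5.
After the shift, demand is Qd = 942.5 - 0.5r.
Re-solving, 0.875r = 1471.75 gives r = 1682 and Q = 101.5.
ΔQ = 101.5 - 104.5 = -3.

ΔQ = -3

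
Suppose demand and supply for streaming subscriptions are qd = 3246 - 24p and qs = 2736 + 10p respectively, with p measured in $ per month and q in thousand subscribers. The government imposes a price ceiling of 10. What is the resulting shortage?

At p = 10: qd = 3006 and qs = 2836.
Shortage = qd - qs = 3006 - 2836 = 170.

Shortage = 170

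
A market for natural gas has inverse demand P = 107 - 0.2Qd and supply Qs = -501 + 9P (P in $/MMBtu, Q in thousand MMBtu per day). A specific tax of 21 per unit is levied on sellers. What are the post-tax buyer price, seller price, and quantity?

P_b = 87.5, P_s = 66.5, Q = 97.5

In direct form, Qd = 535 - 5P.
The tax drives a wedge P_b - P_s = 21. Substituting P_s = P_b - 21 into supply: Qs = -690 + 9P_b.
Equate demand and the shifted supply: 535 - 5P_b = -690 + 9P_b, giving 14P_b = 1225, so P_b = 87.5.
So P_s = 66.5 and the quantity traded is Q = 535 - 5(87.5) = 97.5.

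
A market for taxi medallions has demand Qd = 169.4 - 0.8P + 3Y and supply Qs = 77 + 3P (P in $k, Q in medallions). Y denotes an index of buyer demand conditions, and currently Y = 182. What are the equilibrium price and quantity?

P* = 168, Q* = 581

With Y = 182, demand is Qd = 715.4 - 0.8P.
Set Qd = Qs: 715.4 - 0.8P = 77 + 3P, so 638.4 = 3.8P and P* = 168.
From the demand curve, Q* = 715.4 - 0.8(168) = 581.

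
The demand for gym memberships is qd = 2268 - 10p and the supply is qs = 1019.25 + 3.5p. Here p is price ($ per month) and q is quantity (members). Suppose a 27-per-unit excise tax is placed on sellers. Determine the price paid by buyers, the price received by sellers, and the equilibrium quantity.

p_b = 99.5, p_s = 72.5, q = 1273

With a tax of 27 on sellers, they supply based on the net price p_s = p_b - 27, so qs = 924.75 + 3.5p_b.
Equate demand and the shifted supply: 2268 - 10p_b = 924.75 + 3.5p_b, giving 13.5p_b = 1343.25, so p_b = 99.5.
So p_s = 72.5 and the quantity traded is q = 2268 - 10(99.5) = 1273.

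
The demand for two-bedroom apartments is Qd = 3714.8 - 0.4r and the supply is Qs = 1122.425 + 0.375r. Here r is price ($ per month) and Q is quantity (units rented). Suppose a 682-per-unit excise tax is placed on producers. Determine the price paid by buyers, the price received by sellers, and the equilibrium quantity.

r_b = 3675, r_s = 2993, Q = 2244.8

With a tax of 682 on producers, they supply based on the net price r_s = r_b - 682, so Qs = 866.675 + 0.375r_b.
Set Qd = Qs: 3714.8 - 0.4r_b = 866.675 + 0.375r_b, so 2848.125 = 0.775r_b and r_b = 3675.
Then r_s = 3675 - 682 = 2993 and Q = 3714.8 - 0.4(3675) = 2244.8.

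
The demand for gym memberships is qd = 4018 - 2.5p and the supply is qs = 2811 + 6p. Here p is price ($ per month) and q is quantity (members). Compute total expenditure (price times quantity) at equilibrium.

Total expenditure = 520146

At equilibrium qd = qs, so 4018 - 2.5p = 2811 + 6p; collecting terms, 1207 = 8.5p and p* = 142.
Then q* = 4018 - 2.5(142) = 3663.
Total expenditure = p* × q* = 142 × 3663 = 520146.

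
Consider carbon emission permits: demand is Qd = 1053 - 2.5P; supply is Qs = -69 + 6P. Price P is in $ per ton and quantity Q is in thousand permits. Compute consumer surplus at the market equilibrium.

Consumer surplus = 104545.8

Equating demand and supply, 1053 - 2.5P = -69 + 6P gives 8.5P = 1122, so P* = 132.
Then Q* = 1053 - 2.5(132) = 723.
Demand choke price (Qd = 0): P = 1053/2.5 = 421.2. Consumer surplus = ½ × (421.2 - 132) × 723 = 104545.8.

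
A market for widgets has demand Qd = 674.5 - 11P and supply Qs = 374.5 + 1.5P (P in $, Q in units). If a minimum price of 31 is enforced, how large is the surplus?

Surplus = 87.5

At P = 31: Qd = 333.5 and Qs = 421.
Surplus = Qs - Qd = 421 - 333.5 = 87.5.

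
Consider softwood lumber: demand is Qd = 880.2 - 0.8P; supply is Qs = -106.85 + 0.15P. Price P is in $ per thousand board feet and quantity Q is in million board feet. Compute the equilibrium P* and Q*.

P* = 1039, Q* = 49

At equilibrium Qd = Qs, so 880.2 - 0.8P = -106.85 + 0.15P; collecting terms, 987.05 = 0.95P and P* = 1039.
Plugging P* into demand: Q* = 880.2 - 0.8(1039) = 49.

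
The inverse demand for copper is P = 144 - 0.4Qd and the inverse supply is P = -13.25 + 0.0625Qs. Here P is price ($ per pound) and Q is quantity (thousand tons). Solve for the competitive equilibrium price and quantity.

P* = 8, Q* = 340

Inverting to quantity form: Qd = 360 - 2.5P and Qs = 212 + 16P.
Set Qd = Qs: 360 - 2.5P = 212 + 16P, so 148 = 18.5P and P* = 8.
Then Q* = 360 - 2.5(8) = 340.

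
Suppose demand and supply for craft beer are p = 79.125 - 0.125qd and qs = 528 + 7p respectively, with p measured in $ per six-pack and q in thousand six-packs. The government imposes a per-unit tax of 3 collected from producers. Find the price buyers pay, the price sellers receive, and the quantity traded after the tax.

Rewriting in direct form: qd = 633 - 8p.
Producers keep p_s = p_b - 3 per unit, so supply in terms of the buyer price is qs = 507 + 7p_b.
Set qd = qs: 633 - 8p_b = 507 + 7p_b, so 126 = 15p_b and p_b = 8.4.
So p_s = 5.4 and the quantity traded is q = 633 - 8(8.4) = 565.8.

p_b = 8.4, p_s = 5.4, q = 565.8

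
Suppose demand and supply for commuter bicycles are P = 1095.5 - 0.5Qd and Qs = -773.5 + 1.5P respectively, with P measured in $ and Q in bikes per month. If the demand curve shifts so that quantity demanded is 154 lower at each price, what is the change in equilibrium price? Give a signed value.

ΔP = -44

Solving each curve for Q: Qd = 2191 - 2P.
Set Qd = Qs: 2191 - 2P = -773.5 + 1.5P, so 2964.5 = 3.5P and P* = 847.
Plugging P* into demand: Q* = 2191 - 2(847) = 497.
After the shift, demand is Qd = 2037 - 2P.
The new intersection has 2810.5 = 3.5P, i.e. P = 803, Q = 431.
ΔP = 803 - 847 = -44.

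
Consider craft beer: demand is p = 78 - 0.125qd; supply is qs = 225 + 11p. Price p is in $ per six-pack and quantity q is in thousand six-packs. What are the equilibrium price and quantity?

Solving each curve for q: qd = 624 - 8p.
At equilibrium qd = qs, so 624 - 8p = 225 + 11p; collecting terms, 399 = 19p and p* = 21.
Plugging p* into demand: q* = 624 - 8(21) = 456.

p* = 21, q* = 456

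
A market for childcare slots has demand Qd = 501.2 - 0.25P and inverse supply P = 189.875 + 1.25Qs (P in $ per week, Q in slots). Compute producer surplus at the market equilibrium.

Solving each curve for Q: Qs = -151.9 + 0.8P.
Equating demand and supply, 501.2 - 0.25P = -151.9 + 0.8P gives 1.05P = 653.1, so P* = 622.
Substitute back: Q* = 501.2 - 0.25(622) = 345.7.
Supply choke price (Qs = 0): P = 189.875. Producer surplus = ½ × (622 - 189.875) × 345.7 = 74692.80625.

Producer surplus = 74692.80625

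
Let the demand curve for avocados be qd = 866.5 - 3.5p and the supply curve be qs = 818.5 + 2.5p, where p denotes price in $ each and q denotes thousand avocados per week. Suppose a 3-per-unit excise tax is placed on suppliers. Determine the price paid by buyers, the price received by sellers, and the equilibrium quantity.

Suppliers keep p_s = p_b - 3 per unit, so supply in terms of the buyer price is qs = 811 + 2.5p_b.
Set qd = qs: 866.5 - 3.5p_b = 811 + 2.5p_b, so 55.5 = 6p_b and p_b = 9.25.
Then p_s = 9.25 - 3 = 6.25 and q = 866.5 - 3.5(9.25) = 834.125.

p_b = 9.25, p_s = 6.25, q = 834.125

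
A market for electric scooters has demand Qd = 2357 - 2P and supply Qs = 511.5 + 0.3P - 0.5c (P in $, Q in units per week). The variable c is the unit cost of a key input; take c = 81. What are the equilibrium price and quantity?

P* = 820, Q* = 717

With c = 81, supply is Qs = 471 + 0.3P.
At equilibrium Qd = Qs, so 2357 - 2P = 471 + 0.3P; collecting terms, 1886 = 2.3P and P* = 820.
Then Q* = 2357 - 2(820) = 717.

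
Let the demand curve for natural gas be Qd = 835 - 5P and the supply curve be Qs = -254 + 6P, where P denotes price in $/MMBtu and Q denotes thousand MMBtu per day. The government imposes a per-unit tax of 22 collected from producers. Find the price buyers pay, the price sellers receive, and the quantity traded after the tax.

With a tax of 22 on producers, they supply based on the net price P_s = P_b - 22, so Qs = -386 + 6P_b.
Set Qd = Qs: 835 - 5P_b = -386 + 6P_b, so 1221 = 11P_b and P_b = 111.
Then P_s = 111 - 22 = 89 and Q = 835 - 5(111) = 280.

P_b = 111, P_s = 89, Q = 280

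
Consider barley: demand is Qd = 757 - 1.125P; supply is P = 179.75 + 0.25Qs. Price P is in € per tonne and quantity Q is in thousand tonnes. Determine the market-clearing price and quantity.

P* = 288, Q* = 433

In direct form, Qs = -719 + 4P.
Equating demand and supply, 757 - 1.125P = -719 + 4P gives 5.125P = 1476, so P* = 288.
Substitute back: Q* = 757 - 1.125(288) = 433.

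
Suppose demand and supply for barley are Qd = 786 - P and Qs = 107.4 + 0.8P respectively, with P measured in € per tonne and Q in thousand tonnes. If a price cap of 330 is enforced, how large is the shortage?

Shortage = 84.6

Evaluating both curves at the ceiling price 330 gives Qd = 456, Qs = 371.4.
Shortage = Qd - Qs = 456 - 371.4 = 84.6.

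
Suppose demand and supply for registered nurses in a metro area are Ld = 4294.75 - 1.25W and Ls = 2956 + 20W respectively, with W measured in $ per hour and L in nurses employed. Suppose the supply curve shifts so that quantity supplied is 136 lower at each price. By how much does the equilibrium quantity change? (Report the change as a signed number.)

Equating demand and supply, 4294.75 - 1.25W = 2956 + 20W gives 21.25W = 1338.75, so W* = 63.
From the demand curve, L* = 4294.75 - 1.25(63) = 4216.
After the shift, supply is Ls = 2820 + 20W.
Re-solving, 21.25W = 1474.75 gives W = 69.4 and L = 4208.
ΔL = 4208 - 4216 = -8.

ΔL = -8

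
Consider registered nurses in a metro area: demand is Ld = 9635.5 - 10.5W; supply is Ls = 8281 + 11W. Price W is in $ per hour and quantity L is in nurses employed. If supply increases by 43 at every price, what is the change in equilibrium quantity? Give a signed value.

Set Ld = Ls: 9635.5 - 10.5W = 8281 + 11W, so 1354.5 = 21.5W and W* = 63.
Then L* = 9635.5 - 10.5(63) = 8974.
After the shift, supply is Ls = 8324 + 11W.
The new intersection has 1311.5 = 21.5W, i.e. W = 61, L = 8995.
ΔL = 8995 - 8974 = 21.

ΔL = 21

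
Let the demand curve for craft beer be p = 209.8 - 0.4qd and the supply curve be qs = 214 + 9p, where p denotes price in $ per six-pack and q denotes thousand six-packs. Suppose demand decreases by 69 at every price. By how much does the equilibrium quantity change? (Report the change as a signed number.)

Δq = -54

Rewriting in direct form: qd = 524.5 - 2.5p.
The market clears where 524.5 - 2.5p = 214 + 9p. Rearranging, 11.5p = 310.5, hence p* = 27.
Then q* = 524.5 - 2.5(27) = 457.
After the shift, demand is qd = 455.5 - 2.5p.
New equilibrium: 241.5 = 11.5p, so p = 21 and q = 403.
Δq = 403 - 457 = -54.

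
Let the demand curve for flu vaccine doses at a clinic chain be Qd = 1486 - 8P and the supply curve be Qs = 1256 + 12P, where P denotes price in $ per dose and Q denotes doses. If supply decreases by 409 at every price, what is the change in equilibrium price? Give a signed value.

ΔP = 20.45

At equilibrium Qd = Qs, so 1486 - 8P = 1256 + 12P; collecting terms, 230 = 20P and P* = 11.5.
Plugging P* into demand: Q* = 1486 - 8(11.5) = 1394.
After the shift, supply is Qs = 847 + 12P.
New equilibrium: 639 = 20P, so P = 31.95 and Q = 1230.4.
ΔP = 31.95 - 11.5 = 20.45.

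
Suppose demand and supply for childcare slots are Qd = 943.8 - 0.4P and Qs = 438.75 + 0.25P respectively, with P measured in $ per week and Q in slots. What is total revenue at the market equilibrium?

Total revenue = 491841

At equilibrium Qd = Qs, so 943.8 - 0.4P = 438.75 + 0.25P; collecting terms, 505.05 = 0.65P and P* = 777.
From the demand curve, Q* = 943.8 - 0.4(777) = 633.
Total revenue = P* × Q* = 777 × 633 = 491841.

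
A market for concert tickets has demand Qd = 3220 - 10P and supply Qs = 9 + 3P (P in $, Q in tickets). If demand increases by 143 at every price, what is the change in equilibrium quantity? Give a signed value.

ΔQ = 33

At equilibrium Qd = Qs, so 3220 - 10P = 9 + 3P; collecting terms, 3211 = 13P and P* = 247.
Plugging P* into demand: Q* = 3220 - 10(247) = 750.
After the shift, demand is Qd = 3363 - 10P.
The new intersection has 3354 = 13P, i.e. P = 258, Q = 783.
ΔQ = 783 - 750 = 33.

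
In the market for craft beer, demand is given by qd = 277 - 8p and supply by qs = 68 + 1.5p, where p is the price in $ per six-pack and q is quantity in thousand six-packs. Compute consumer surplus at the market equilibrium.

Consumer surplus = 637.5625

The market clears where 277 - 8p = 68 + 1.5p. Rearranging, 9.5p = 209, hence p* = 22.
From the demand curve, q* = 277 - 8(22) = 101.
Demand choke price (qd = 0): p = 277/8 = 34.625. Consumer surplus = ½ × (34.625 - 22) × 101 = 637.5625.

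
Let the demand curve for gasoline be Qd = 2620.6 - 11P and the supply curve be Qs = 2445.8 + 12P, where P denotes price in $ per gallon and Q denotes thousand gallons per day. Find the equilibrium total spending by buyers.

At equilibrium Qd = Qs, so 2620.6 - 11P = 2445.8 + 12P; collecting terms, 174.8 = 23P and P* = 7.6.
From the demand curve, Q* = 2620.6 - 11(7.6) = 2537.
Total spending by buyers = P* × Q* = 7.6 × 2537 = 19281.2.

Total spending by buyers = 19281.2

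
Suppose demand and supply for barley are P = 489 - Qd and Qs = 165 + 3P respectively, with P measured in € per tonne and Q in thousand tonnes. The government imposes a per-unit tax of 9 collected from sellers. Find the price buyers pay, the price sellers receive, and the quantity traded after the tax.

P_b = 87.75, P_s = 78.75, Q = 401.25

Solving each curve for Q: Qd = 489 - P.
The tax drives a wedge P_b - P_s = 9. Substituting P_s = P_b - 9 into supply: Qs = 138 + 3P_b.
Market clearing requires 489 - P_b = 138 + 3P_b; hence 351 = 4P_b and P_b = 87.75.
So P_s = 78.75 and the quantity traded is Q = 489 - 87.75 = 401.25.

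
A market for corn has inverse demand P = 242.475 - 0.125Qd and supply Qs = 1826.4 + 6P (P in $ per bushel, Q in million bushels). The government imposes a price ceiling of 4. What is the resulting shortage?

Inverting to quantity form: Qd = 1939.8 - 8P.
With P fixed at 4, quantity demanded is 1907.8 and quantity supplied is 1850.4.
Shortage = Qd - Qs = 1907.8 - 1850.4 = 57.4.

Shortage = 57.4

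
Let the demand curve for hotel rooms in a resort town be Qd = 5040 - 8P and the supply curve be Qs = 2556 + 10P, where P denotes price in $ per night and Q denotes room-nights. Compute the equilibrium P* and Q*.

Set Qd = Qs: 5040 - 8P = 2556 + 10P, so 2484 = 18P and P* = 138.
Then Q* = 5040 - 8(138) = 3936.

P* = 138, Q* = 3936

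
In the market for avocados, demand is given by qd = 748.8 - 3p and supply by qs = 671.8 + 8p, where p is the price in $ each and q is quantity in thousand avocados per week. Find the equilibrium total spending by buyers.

Total spending by buyers = 5094.6

The market clears where 748.8 - 3p = 671.8 + 8p. Rearranging, 11p = 77, hence p* = 7.
Then q* = 748.8 - 3(7) = 727.8.
Total spending by buyers = p* × q* = 7 × 727.8 = 5094.6.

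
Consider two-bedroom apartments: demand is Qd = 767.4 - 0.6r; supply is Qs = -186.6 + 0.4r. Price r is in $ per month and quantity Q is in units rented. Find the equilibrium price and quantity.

r* = 954, Q* = 195

At equilibrium Qd = Qs, so 767.4 - 0.6r = -186.6 + 0.4r; collecting terms, 954 = r and r* = 954.
From the demand curve, Q* = 767.4 - 0.6(954) = 195.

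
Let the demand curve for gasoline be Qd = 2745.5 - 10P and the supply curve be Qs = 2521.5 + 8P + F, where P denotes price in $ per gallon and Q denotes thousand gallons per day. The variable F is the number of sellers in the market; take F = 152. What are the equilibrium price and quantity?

P* = 4, Q* = 2705.5

With F = 152, supply is Qs = 2673.5 + 8P.
Equating demand and supply, 2745.5 - 10P = 2673.5 + 8P gives 18P = 72, so P* = 4.
From the demand curve, Q* = 2745.5 - 10(4) = 2705.5.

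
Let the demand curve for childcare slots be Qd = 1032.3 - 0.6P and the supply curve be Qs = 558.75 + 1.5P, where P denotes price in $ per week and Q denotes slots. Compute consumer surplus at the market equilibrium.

Set Qd = Qs: 1032.3 - 0.6P = 558.75 + 1.5P, so 473.55 = 2.1P and P* = 225.5.
Then Q* = 1032.3 - 0.6(225.5) = 897.
Demand choke price (Qd = 0): P = 1032.3/0.6 = 1720.5. Consumer surplus = ½ × (1720.5 - 225.5) × 897 = 670507.5.

Consumer surplus = 670507.5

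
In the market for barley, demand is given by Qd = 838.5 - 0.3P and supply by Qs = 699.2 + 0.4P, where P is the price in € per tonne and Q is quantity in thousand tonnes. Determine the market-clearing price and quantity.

Equating demand and supply, 838.5 - 0.3P = 699.2 + 0.4P gives 0.7P = 139.3, so P* = 199.
Plugging P* into demand: Q* = 838.5 - 0.3(199) = 778.8.

P* = 199, Q* = 778.8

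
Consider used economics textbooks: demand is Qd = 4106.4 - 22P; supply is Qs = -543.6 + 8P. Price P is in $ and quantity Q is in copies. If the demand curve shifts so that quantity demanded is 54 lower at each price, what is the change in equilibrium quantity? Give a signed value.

At equilibrium Qd = Qs, so 4106.4 - 22P = -543.6 + 8P; collecting terms, 4650 = 30P and P* = 155.
From the demand curve, Q* = 4106.4 - 22(155) = 696.4.
After the shift, demand is Qd = 4052.4 - 22P.
Re-solving, 30P = 4596 gives P = 153.2 and Q = 682.
ΔQ = 682 - 696.4 = -14.4.

ΔQ = -14.4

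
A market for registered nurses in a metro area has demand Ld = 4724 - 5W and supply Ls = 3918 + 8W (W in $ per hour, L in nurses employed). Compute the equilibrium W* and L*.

W* = 62, L* = 4414

Set Ld = Ls: 4724 - 5W = 3918 + 8W, so 806 = 13W and W* = 62.
Plugging W* into demand: L* = 4724 - 5(62) = 4414.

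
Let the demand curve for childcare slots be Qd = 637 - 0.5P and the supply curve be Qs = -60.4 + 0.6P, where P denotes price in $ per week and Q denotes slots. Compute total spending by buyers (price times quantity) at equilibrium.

Total spending by buyers = 202880

At equilibrium Qd = Qs, so 637 - 0.5P = -60.4 + 0.6P; collecting terms, 697.4 = 1.1P and P* = 634.
Then Q* = 637 - 0.5(634) = 320.
Total spending by buyers = P* × Q* = 634 × 320 = 202880.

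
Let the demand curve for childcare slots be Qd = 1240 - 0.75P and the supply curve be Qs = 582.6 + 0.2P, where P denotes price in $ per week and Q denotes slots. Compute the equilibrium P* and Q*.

At equilibrium Qd = Qs, so 1240 - 0.75P = 582.6 + 0.2P; collecting terms, 657.4 = 0.95P and P* = 692.
Substitute back: Q* = 1240 - 0.75(692) = 721.

P* = 692, Q* = 721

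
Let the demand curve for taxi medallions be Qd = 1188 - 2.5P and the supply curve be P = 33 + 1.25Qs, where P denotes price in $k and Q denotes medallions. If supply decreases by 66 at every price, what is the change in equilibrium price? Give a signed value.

ΔP = 20

Solving each curve for Q: Qs = -26.4 + 0.8P.
The market clears where 1188 - 2.5P = -26.4 + 0.8P. Rearranging, 3.3P = 1214.4, hence P* = 368.
From the demand curve, Q* = 1188 - 2.5(368) = 268.
After the shift, supply is Qs = -92.4 + 0.8P.
The new intersection has 1280.4 = 3.3P, i.e. P = 388, Q = 218.
ΔP = 388 - 368 = 20.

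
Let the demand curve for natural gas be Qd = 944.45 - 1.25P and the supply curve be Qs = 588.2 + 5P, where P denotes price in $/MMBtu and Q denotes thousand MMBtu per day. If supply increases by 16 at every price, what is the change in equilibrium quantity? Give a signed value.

Equating demand and supply, 944.45 - 1.25P = 588.2 + 5P gives 6.25P = 356.25, so P* = 57.
Plugging P* into demand: Q* = 944.45 - 1.25(57) = 873.2.
After the shift, supply is Qs = 604.2 + 5P.
New equilibrium: 340.25 = 6.25P, so P = 54.44 and Q = 876.4.
ΔQ = 876.4 - 873.2 = 3.2.

ΔQ = 3.2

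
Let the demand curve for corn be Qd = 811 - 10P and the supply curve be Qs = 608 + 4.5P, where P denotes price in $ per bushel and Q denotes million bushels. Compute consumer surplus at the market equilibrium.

Consumer surplus = 22512.05

Set Qd = Qs: 811 - 10P = 608 + 4.5P, so 203 = 14.5P and P* = 14.
Then Q* = 811 - 10(14) = 671.
Demand choke price (Qd = 0): P = 811/10 = 81.1. Consumer surplus = ½ × (81.1 - 14) × 671 = 22512.05.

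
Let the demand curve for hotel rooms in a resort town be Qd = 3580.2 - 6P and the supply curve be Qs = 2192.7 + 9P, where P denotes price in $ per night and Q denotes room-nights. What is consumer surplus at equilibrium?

The market clears where 3580.2 - 6P = 2192.7 + 9P. Rearranging, 15P = 1387.5, hence P* = 92.5.
Plugging P* into demand: Q* = 3580.2 - 6(92.5) = 3025.2.
Demand choke price (Qd = 0): P = 3580.2/6 = 596.7. Consumer surplus = ½ × (596.7 - 92.5) × 3025.2 = 762652.92.

Consumer surplus = 762652.92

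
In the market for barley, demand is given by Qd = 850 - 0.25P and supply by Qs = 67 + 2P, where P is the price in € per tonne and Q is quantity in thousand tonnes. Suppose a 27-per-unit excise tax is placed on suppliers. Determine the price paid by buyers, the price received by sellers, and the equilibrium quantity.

Suppliers keep P_s = P_b - 27 per unit, so supply in terms of the buyer price is Qs = 13 + 2P_b.
Equate demand and the shifted supply: 850 - 0.25P_b = 13 + 2P_b, giving 2.25P_b = 837, so P_b = 372.
So P_s = 345 and the quantity traded is Q = 850 - 0.25(372) = 757.

P_b = 372, P_s = 345, Q = 757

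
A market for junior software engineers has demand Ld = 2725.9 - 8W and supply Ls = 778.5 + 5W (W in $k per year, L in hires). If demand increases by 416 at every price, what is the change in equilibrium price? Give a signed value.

ΔW = 32

At equilibrium Ld = Ls, so 2725.9 - 8W = 778.5 + 5W; collecting terms, 1947.4 = 13W and W* = 149.8.
Then L* = 2725.9 - 8(149.8) = 1527.5.
After the shift, demand is Ld = 3141.9 - 8W.
New equilibrium: 2363.4 = 13W, so W = 181.8 and L = 1687.5.
ΔW = 181.8 - 149.8 = 32.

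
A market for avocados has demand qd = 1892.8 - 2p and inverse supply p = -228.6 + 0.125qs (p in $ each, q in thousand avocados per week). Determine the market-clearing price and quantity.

p* = 6.4, q* = 1880

Inverting to quantity form: qs = 1828.8 + 8p.
At equilibrium qd = qs, so 1892.8 - 2p = 1828.8 + 8p; collecting terms, 64 = 10p and p* = 6.4.
Plugging p* into demand: q* = 1892.8 - 2(6.4) = 1880.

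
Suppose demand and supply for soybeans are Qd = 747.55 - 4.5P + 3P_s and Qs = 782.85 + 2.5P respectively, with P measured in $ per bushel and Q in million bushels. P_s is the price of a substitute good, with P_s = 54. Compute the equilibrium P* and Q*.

With P_s = 54, demand is Qd = 909.55 - 4.5P.
At equilibrium Qd = Qs, so 909.55 - 4.5P = 782.85 + 2.5P; collecting terms, 126.7 = 7P and P* = 18.1.
Plugging P* into demand: Q* = 909.55 - 4.5(18.1) = 828.1.

P* = 18.1, Q* = 828.1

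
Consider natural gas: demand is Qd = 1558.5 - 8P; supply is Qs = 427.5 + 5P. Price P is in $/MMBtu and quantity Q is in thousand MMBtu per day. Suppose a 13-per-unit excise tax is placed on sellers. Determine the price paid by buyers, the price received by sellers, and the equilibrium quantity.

With a tax of 13 on sellers, they supply based on the net price P_s = P_b - 13, so Qs = 362.5 + 5P_b.
Market clearing requires 1558.5 - 8P_b = 362.5 + 5P_b; hence 1196 = 13P_b and P_b = 92.
Then P_s = 92 - 13 = 79 and Q = 1558.5 - 8(92) = 822.5.

P_b = 92, P_s = 79, Q = 822.5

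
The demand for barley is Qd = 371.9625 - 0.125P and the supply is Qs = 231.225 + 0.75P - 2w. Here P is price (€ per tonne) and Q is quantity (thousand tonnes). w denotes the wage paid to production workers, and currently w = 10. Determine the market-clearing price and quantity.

With w = 10, supply is Qs = 211.225 + 0.75P.
Set Qd = Qs: 371.9625 - 0.125P = 211.225 + 0.75P, so 160.7375 = 0.875P and P* = 183.7.
Then Q* = 371.9625 - 0.125(183.7) = 349.

P* = 183.7, Q* = 349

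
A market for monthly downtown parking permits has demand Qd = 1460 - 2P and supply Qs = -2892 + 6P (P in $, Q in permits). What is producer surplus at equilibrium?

Set Qd = Qs: 1460 - 2P = -2892 + 6P, so 4352 = 8P and P* = 544.
Substitute back: Q* = 1460 - 2(544) = 372.
Supply choke price (Qs = 0): P = 482. Producer surplus = ½ × (544 - 482) × 372 = 11532.

Producer surplus = 11532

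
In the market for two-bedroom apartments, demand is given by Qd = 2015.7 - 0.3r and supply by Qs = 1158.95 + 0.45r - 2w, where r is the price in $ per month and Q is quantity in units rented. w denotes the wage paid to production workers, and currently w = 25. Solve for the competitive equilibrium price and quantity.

r* = 1209, Q* = 1653

With w = 25, supply is Qs = 1108.95 + 0.45r.
The market clears where 2015.7 - 0.3r = 1108.95 + 0.45r. Rearranging, 0.75r = 906.75, hence r* = 1209.
Plugging r* into demand: Q* = 2015.7 - 0.3(1209) = 1653.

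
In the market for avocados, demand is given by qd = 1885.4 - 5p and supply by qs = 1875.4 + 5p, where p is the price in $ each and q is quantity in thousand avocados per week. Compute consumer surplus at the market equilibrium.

Consumer surplus = 353590.416

Equating demand and supply, 1885.4 - 5p = 1875.4 + 5p gives 10p = 10, so p* = 1.
Substitute back: q* = 1885.4 - 5(1) = 1880.4.
Demand choke price (qd = 0): p = 1885.4/5 = 377.08. Consumer surplus = ½ × (377.08 - 1) × 1880.4 = 353590.416.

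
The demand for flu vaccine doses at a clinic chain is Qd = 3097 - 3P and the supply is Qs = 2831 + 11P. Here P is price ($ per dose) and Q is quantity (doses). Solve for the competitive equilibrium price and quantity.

P* = 19, Q* = 3040

Set Qd = Qs: 3097 - 3P = 2831 + 11P, so 266 = 14P and P* = 19.
Substitute back: Q* = 3097 - 3(19) = 3040.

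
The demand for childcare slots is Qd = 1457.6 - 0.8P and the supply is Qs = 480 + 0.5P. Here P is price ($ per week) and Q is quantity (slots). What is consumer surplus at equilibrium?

Consumer surplus = 457960

At equilibrium Qd = Qs, so 1457.6 - 0.8P = 480 + 0.5P; collecting terms, 977.6 = 1.3P and P* = 752.
Substitute back: Q* = 1457.6 - 0.8(752) = 856.
Demand choke price (Qd = 0): P = 1457.6/0.8 = 1822. Consumer surplus = ½ × (1822 - 752) × 856 = 457960.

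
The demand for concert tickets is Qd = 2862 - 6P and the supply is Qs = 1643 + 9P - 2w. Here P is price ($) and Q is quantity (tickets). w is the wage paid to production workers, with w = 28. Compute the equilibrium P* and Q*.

With w = 28, supply is Qs = 1587 + 9P.
The market clears where 2862 - 6P = 1587 + 9P. Rearranging, 15P = 1275, hence P* = 85.
Plugging P* into demand: Q* = 2862 - 6(85) = 2352.

P* = 85, Q* = 2352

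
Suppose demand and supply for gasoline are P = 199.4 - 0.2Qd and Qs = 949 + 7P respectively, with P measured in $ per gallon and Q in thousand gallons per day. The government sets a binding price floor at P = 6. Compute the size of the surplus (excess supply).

Surplus = 24

In direct form, Qd = 997 - 5P.
At P = 6: Qd = 967 and Qs = 991.
Surplus = Qs - Qd = 991 - 967 = 24.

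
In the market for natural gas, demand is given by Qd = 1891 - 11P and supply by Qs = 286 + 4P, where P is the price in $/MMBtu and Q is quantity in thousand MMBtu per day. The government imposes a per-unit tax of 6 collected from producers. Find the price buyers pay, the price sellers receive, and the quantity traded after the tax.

The tax drives a wedge P_b - P_s = 6. Substituting P_s = P_b - 6 into supply: Qs = 262 + 4P_b.
Set Qd = Qs: 1891 - 11P_b = 262 + 4P_b, so 1629 = 15P_b and P_b = 108.6.
So P_s = 102.6 and the quantity traded is Q = 1891 - 11(108.6) = 696.4.

P_b = 108.6, P_s = 102.6, Q = 696.4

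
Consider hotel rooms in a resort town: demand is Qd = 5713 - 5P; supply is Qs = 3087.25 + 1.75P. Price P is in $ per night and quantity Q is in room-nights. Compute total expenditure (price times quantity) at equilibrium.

Total expenditure = 1465752

At equilibrium Qd = Qs, so 5713 - 5P = 3087.25 + 1.75P; collecting terms, 2625.75 = 6.75P and P* = 389.
Plugging P* into demand: Q* = 5713 - 5(389) = 3768.
Total expenditure = P* × Q* = 389 × 3768 = 1465752.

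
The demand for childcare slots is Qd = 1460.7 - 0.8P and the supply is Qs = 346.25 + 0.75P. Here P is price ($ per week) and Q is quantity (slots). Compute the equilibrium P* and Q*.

P* = 719, Q* = 885.5

The market clears where 1460.7 - 0.8P = 346.25 + 0.75P. Rearranging, 1.55P = 1114.45, hence P* = 719.
Plugging P* into demand: Q* = 1460.7 - 0.8(719) = 885.5.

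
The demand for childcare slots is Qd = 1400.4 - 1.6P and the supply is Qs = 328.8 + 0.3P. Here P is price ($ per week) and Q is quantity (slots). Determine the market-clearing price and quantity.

P* = 564, Q* = 498

At equilibrium Qd = Qs, so 1400.4 - 1.6P = 328.8 + 0.3P; collecting terms, 1071.6 = 1.9P and P* = 564.
From the demand curve, Q* = 1400.4 - 1.6(564) = 498.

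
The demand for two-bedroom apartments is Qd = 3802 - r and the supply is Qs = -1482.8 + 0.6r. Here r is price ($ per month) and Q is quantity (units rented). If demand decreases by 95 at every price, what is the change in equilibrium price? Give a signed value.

Δr = -59.375

At equilibrium Qd = Qs, so 3802 - r = -1482.8 + 0.6r; collecting terms, 5284.8 = 1.6r and r* = 3303.
Plugging r* into demand: Q* = 3802 - 3303 = 499.
After the shift, demand is Qd = 3707 - r.
Re-solving, 1.6r = 5189.8 gives r = 3243.625 and Q = 463.375.
Δr = 3243.625 - 3303 = -59.375.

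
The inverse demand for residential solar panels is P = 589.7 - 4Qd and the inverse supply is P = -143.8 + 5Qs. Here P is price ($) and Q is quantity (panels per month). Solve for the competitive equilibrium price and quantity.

P* = 263.7, Q* = 81.5

Rewriting in direct form: Qd = 147.425 - 0.25P and Qs = 28.76 + 0.2P.
Set Qd = Qs: 147.425 - 0.25P = 28.76 + 0.2P, so 118.665 = 0.45P and P* = 263.7.
From the demand curve, Q* = 147.425 - 0.25(263.7) = 81.5.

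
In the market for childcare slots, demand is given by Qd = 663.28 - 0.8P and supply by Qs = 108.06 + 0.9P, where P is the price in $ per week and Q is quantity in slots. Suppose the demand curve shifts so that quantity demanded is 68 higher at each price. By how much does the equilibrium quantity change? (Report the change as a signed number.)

ΔQ = 36

Equating demand and supply, 663.28 - 0.8P = 108.06 + 0.9P gives 1.7P = 555.22, so P* = 326.6.
Plugging P* into demand: Q* = 663.28 - 0.8(326.6) = 402.
After the shift, demand is Qd = 731.28 - 0.8P.
New equilibrium: 623.22 = 1.7P, so P = 366.6 and Q = 438.
ΔQ = 438 - 402 = 36.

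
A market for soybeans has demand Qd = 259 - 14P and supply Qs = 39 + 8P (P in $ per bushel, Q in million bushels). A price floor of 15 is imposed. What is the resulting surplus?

Surplus = 110

At P = 15: Qd = 49 and Qs = 159.
Surplus = Qs - Qd = 159 - 49 = 110.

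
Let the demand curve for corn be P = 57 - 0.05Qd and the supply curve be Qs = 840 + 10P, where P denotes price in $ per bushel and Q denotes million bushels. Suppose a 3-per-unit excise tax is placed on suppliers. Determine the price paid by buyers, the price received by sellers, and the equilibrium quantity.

Rewriting in direct form: Qd = 1140 - 20P.
Suppliers keep P_s = P_b - 3 per unit, so supply in terms of the buyer price is Qs = 810 + 10P_b.
Market clearing requires 1140 - 20P_b = 810 + 10P_b; hence 330 = 30P_b and P_b = 11.
So P_s = 8 and the quantity traded is Q = 1140 - 20(11) = 920.

P_b = 11, P_s = 8, Q = 920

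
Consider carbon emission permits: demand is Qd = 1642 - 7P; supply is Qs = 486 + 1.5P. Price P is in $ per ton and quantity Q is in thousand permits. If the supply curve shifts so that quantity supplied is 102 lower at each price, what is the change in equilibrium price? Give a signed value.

ΔP = 12

At equilibrium Qd = Qs, so 1642 - 7P = 486 + 1.5P; collecting terms, 1156 = 8.5P and P* = 136.
Substitute back: Q* = 1642 - 7(136) = 690.
After the shift, supply is Qs = 384 + 1.5P.
The new intersection has 1258 = 8.5P, i.e. P = 148, Q = 606.
ΔP = 148 - 136 = 12.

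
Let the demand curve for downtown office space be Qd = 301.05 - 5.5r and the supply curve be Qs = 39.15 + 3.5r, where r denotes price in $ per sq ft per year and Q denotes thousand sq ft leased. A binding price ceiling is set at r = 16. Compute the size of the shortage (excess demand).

Shortage = 117.9

With r fixed at 16, quantity demanded is 213.05 and quantity supplied is 95.15.
Shortage = Qd - Qs = 213.05 - 95.15 = 117.9.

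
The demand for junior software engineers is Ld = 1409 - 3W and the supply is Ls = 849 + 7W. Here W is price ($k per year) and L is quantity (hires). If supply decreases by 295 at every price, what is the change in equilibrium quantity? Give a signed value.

Set Ld = Ls: 1409 - 3W = 849 + 7W, so 560 = 10W and W* = 56.
Then L* = 1409 - 3(56) = 1241.
After the shift, supply is Ls = 554 + 7W.
Re-solving, 10W = 855 gives W = 85.5 and L = 1152.5.
ΔL = 1152.5 - 1241 = -88.5.

ΔL = -88.5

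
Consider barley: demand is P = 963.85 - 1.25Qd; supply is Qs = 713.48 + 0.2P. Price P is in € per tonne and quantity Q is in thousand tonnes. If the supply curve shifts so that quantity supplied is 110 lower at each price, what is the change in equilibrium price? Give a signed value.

ΔP = 110

In direct form, Qd = 771.08 - 0.8P.
Equating demand and supply, 771.08 - 0.8P = 713.48 + 0.2P gives P = 57.6, so P* = 57.6.
From the demand curve, Q* = 771.08 - 0.8(57.6) = 725.
After the shift, supply is Qs = 603.48 + 0.2P.
New equilibrium: 167.6 = P, so P = 167.6 and Q = 637.
ΔP = 167.6 - 57.6 = 110.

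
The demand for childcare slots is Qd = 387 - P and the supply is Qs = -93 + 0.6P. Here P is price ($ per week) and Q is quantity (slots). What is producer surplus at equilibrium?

Producer surplus = 6307.5

At equilibrium Qd = Qs, so 387 - P = -93 + 0.6P; collecting terms, 480 = 1.6P and P* = 300.
Substitute back: Q* = 387 - 300 = 87.
Supply choke price (Qs = 0): P = 155. Producer surplus = ½ × (300 - 155) × 87 = 6307.5.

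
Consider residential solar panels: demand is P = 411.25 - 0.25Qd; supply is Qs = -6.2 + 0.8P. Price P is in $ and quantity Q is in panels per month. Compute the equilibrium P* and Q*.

Solving each curve for Q: Qd = 1645 - 4P.
The market clears where 1645 - 4P = -6.2 + 0.8P. Rearranging, 4.8P = 1651.2, hence P* = 344.
Then Q* = 1645 - 4(344) = 269.

P* = 344, Q* = 269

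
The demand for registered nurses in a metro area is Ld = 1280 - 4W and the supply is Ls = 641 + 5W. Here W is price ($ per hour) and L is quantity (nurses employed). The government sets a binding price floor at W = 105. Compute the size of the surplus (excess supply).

Surplus = 306

Evaluating both curves at the floor price 105 gives Ld = 860, Ls = 1166.
Surplus = Ls - Ld = 1166 - 860 = 306.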